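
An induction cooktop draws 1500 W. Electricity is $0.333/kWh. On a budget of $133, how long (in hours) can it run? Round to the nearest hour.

266 h

Energy budget = $133 / $0.333 per kWh = 399.4 kWh = 399,399 Wh
Runtime = 399,399 Wh / 1500 W = 266.3 h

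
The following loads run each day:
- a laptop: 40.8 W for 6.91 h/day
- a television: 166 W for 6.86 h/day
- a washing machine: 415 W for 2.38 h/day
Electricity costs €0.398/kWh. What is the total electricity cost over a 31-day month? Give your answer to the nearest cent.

laptop: 40.8 W × 6.91 h × 31 d = 8,740 Wh = 8.74 kWh
television: 166 W × 6.86 h × 31 d = 35,302 Wh = 35.3 kWh
washing machine: 415 W × 2.38 h × 31 d = 30,619 Wh = 30.62 kWh
Total energy = 8.74 + 35.3 + 30.62 = 74.66 kWh
Cost = 74.66 kWh × €0.398 = €29.71

€29.71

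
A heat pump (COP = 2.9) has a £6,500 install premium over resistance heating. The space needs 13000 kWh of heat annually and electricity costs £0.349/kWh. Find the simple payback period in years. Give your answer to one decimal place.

2.2 years

Resistance: 13000 kWh × £0.349 = £4,537.00/yr
Heat pump: 13000 / 2.9 = 4483 kWh in → × £0.349 = £1,564.48/yr
Annual savings = £2,972.52
Payback = £6,500 / £2,972.52 = 2.19 years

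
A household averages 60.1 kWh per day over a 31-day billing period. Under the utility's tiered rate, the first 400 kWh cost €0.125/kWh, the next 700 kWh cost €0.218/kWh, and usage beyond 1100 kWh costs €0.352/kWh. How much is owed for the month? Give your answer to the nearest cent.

Usage = 60.1 kWh/day × 31 days = 1863.1 kWh
First 400 kWh × €0.125 = €50.00
Next 700 kWh × €0.218 = €152.60
Remaining 763.1 kWh × €0.352 = €268.61
Total = €471.21

€471.21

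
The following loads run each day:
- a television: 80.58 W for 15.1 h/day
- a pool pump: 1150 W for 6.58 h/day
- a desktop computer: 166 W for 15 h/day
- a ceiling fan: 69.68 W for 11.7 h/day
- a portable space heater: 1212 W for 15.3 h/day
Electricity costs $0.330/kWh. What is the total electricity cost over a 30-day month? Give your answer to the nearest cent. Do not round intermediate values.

television: 80.58 W × 15.1 h × 30 d = 36,503 Wh = 36.5 kWh
pool pump: 1150 W × 6.58 h × 30 d = 227,010 Wh = 227 kWh
desktop computer: 166 W × 15 h × 30 d = 74,700 Wh = 74.7 kWh
ceiling fan: 69.68 W × 11.7 h × 30 d = 24,458 Wh = 24.46 kWh
portable space heater: 1212 W × 15.3 h × 30 d = 556,308 Wh = 556.3 kWh
Total energy = 36.5 + 227 + 74.7 + 24.46 + 556.3 = 919 kWh
Cost = 919 kWh × $0.330 = $303.26

$303.26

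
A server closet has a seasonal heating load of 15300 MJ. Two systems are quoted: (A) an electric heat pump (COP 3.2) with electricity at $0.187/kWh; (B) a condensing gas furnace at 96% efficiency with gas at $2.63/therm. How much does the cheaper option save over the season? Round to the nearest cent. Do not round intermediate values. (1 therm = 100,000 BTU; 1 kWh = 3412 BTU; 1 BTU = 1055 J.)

Heat load = 15300 MJ = 15,300,000,000 J / 1055 = 14,502,370 BTU
Gas: input = 14,502,370 / 0.96 = 15,106,635 BTU = 151.1 therm → 151.1 × $2.63 = $397.30
Heat pump: 14,502,370 BTU / 3412 = 4,250 kWh heat; / 3.2 = 1,328 kWh in → × $0.187 = $248.38
Difference = |$397.30 − $248.38| = $148.92

$148.92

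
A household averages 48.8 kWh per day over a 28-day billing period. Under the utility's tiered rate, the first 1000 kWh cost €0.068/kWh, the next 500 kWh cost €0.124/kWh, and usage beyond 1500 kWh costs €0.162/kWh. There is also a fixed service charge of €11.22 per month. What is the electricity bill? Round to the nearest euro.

€125

Usage = 48.8 kWh/day × 28 days = 1366.4 kWh
First 1000 kWh × €0.068 = €68.00
Next 366.4 kWh × €0.124 = €45.43
Remaining tier: 0 kWh (not reached)
Energy charge = €113.43; + service €11.22 = €124.65 ≈ €125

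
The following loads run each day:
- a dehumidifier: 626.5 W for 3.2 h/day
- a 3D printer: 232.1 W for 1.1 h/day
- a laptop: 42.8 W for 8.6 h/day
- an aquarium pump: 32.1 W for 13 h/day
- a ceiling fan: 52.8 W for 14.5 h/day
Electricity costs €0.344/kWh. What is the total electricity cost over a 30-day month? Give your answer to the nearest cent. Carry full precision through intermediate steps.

dehumidifier: 626.5 W × 3.2 h × 30 d = 60,144 Wh = 60.14 kWh
3D printer: 232.1 W × 1.1 h × 30 d = 7,659 Wh = 7.659 kWh
laptop: 42.8 W × 8.6 h × 30 d = 11,042 Wh = 11.04 kWh
aquarium pump: 32.1 W × 13 h × 30 d = 12,519 Wh = 12.52 kWh
ceiling fan: 52.8 W × 14.5 h × 30 d = 22,968 Wh = 22.97 kWh
Total energy = 60.14 + 7.659 + 11.04 + 12.52 + 22.97 = 114.3 kWh
Cost = 114.3 kWh × €0.344 = €39.33

€39.33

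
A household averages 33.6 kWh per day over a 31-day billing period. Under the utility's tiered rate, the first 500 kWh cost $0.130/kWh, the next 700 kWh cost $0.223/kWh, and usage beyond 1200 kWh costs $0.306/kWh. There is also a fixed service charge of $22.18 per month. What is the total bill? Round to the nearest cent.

$207.96

Usage = 33.6 kWh/day × 31 days = 1041.6 kWh
First 500 kWh × $0.130 = $65.00
Next 541.6 kWh × $0.223 = $120.78
Remaining tier: 0 kWh (not reached)
Energy charge = $185.78; + service $22.18 = $207.96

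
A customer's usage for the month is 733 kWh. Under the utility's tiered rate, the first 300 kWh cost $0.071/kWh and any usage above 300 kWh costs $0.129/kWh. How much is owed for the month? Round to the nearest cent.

$77.16

First 300 kWh × $0.071 = $21.30
Remaining 433 kWh × $0.129 = $55.86
Total = $77.16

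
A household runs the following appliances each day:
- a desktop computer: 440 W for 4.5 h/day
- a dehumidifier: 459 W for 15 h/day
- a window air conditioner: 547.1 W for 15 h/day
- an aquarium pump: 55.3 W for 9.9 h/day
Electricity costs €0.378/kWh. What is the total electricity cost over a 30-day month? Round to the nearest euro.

desktop computer: 440 W × 4.5 h × 30 d = 59,400 Wh = 59.4 kWh
dehumidifier: 459 W × 15 h × 30 d = 206,550 Wh = 206.6 kWh
window air conditioner: 547.1 W × 15 h × 30 d = 246,195 Wh = 246.2 kWh
aquarium pump: 55.3 W × 9.9 h × 30 d = 16,424 Wh = 16.42 kWh
Total energy = 59.4 + 206.6 + 246.2 + 16.42 = 528.6 kWh
Cost = 528.6 kWh × €0.378 = €199.80 ≈ €200

€200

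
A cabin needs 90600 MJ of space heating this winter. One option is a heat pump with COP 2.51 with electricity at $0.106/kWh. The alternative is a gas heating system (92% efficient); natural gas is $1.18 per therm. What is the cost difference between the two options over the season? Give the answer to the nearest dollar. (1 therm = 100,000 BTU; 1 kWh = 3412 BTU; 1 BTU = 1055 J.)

Heat load = 90600 MJ = 90,600,000,000 J / 1055 = 85,876,777 BTU
Gas: input = 85,876,777 / 0.92 = 93,344,323 BTU = 933.4 therm → 933.4 × $1.18 = $1,101.46
Heat pump: 85,876,777 BTU / 3412 = 25,170 kWh heat; / 2.51 = 10,030 kWh in → × $0.106 = $1,062.92
Difference = |$1,101.46 − $1,062.92| = $38.55 ≈ $39

$39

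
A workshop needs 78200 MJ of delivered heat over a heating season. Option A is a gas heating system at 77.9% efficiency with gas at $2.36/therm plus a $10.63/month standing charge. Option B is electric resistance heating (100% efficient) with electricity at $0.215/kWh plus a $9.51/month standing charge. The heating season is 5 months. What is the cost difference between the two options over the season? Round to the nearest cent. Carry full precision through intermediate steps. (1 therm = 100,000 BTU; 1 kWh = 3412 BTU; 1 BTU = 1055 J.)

Heat load = 78200 MJ = 78,200,000,000 J / 1055 = 74,123,223 BTU
Gas: input = 74,123,223 / 0.779 = 95,151,762 BTU = 951.5 therm → 951.5 × $2.36 = $2,245.58; + 5 × $10.63 standing = $2,298.73
Electric: 74,123,223 BTU / 3412 = 21,720 kWh → × $0.215 = $4,670.72; + 5 × $9.51 standing = $4,718.27
Difference = |$2,298.73 − $4,718.27| = $2,419.54

$2419.54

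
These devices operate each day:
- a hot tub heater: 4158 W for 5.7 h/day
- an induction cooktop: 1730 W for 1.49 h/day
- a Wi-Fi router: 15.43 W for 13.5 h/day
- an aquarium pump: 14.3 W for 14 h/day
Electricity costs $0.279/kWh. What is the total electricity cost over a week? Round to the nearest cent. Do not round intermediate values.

$52.12

hot tub heater: 4158 W × 5.7 h × 7 d = 165,904 Wh = 165.9 kWh
induction cooktop: 1730 W × 1.49 h × 7 d = 18,044 Wh = 18.04 kWh
Wi-Fi router: 15.43 W × 13.5 h × 7 d = 1,458 Wh = 1.458 kWh
aquarium pump: 14.3 W × 14 h × 7 d = 1,401 Wh = 1.401 kWh
Total energy = 165.9 + 18.04 + 1.458 + 1.401 = 186.8 kWh
Cost = 186.8 kWh × $0.279 = $52.12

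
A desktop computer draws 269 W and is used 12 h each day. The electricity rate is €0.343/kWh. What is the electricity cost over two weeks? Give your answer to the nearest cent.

Energy = 269 W × 12 h/day × 14 days = 45,192 Wh = 45.19 kWh
Cost = 45.19 kWh × €0.343/kWh = €15.50

€15.50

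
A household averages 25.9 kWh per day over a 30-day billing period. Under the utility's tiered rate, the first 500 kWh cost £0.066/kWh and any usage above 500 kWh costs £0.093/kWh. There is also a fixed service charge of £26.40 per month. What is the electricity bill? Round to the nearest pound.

£85

Usage = 25.9 kWh/day × 30 days = 777 kWh
First 500 kWh × £0.066 = £33.00
Remaining 277 kWh × £0.093 = £25.76
Energy charge = £58.76; + service £26.40 = £85.16 ≈ £85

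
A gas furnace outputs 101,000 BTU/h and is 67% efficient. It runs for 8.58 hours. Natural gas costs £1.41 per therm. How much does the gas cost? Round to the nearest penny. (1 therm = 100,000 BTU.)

£18.24

Heat delivered = 101,000 BTU/h × 8.58 h = 866,580 BTU
Gas input = 866,580 / 0.67 = 1,293,403 BTU
= 1,293,403 / 100,000 = 12.93 therm
Cost = 12.93 × £1.41/therm = £18.24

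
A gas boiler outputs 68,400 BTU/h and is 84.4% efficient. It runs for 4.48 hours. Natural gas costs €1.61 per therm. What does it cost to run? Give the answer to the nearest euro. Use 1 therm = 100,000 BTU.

Heat delivered = 68,400 BTU/h × 4.48 h = 306,432 BTU
Gas input = 306,432 / 0.844 = 363,071 BTU
= 363,071 / 100,000 = 3.631 therm
Cost = 3.631 × €1.61/therm = €5.85 ≈ €6

€6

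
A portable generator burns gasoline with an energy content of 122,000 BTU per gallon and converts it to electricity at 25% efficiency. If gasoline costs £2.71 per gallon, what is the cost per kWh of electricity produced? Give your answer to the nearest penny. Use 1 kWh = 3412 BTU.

Electrical output per gallon = 122,000 BTU × 0.25 / 3412 BTU/kWh = 8.939 kWh
Cost per kWh = £2.71 / 8.939 kWh = £0.303

£0.30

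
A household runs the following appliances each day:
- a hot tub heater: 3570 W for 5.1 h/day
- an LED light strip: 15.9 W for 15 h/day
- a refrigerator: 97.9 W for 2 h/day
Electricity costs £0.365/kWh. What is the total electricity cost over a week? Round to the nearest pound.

£48

hot tub heater: 3570 W × 5.1 h × 7 d = 127,449 Wh = 127.4 kWh
LED light strip: 15.9 W × 15 h × 7 d = 1,670 Wh = 1.669 kWh
refrigerator: 97.9 W × 2 h × 7 d = 1,371 Wh = 1.371 kWh
Total energy = 127.4 + 1.669 + 1.371 = 130.5 kWh
Cost = 130.5 kWh × £0.365 = £47.63 ≈ £48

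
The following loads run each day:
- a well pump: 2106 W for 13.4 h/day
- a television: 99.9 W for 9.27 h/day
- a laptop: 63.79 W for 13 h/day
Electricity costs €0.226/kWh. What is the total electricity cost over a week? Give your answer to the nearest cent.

well pump: 2106 W × 13.4 h × 7 d = 197,543 Wh = 197.5 kWh
television: 99.9 W × 9.27 h × 7 d = 6,483 Wh = 6.483 kWh
laptop: 63.79 W × 13 h × 7 d = 5,805 Wh = 5.805 kWh
Total energy = 197.5 + 6.483 + 5.805 = 209.8 kWh
Cost = 209.8 kWh × €0.226 = €47.42

€47.42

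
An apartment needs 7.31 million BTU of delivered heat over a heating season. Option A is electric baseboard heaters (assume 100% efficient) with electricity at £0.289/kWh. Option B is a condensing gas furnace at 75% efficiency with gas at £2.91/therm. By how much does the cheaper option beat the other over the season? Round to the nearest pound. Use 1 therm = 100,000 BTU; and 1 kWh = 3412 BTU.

Heat load = 7.31 × 10⁶ BTU = 7,310,000 BTU
Gas: input = 7,310,000 / 0.75 = 9,746,667 BTU = 97.47 therm → 97.47 × £2.91 = £283.63
Electric: 7,310,000 BTU / 3412 = 2,142 kWh → × £0.289 = £619.16
Difference = |£283.63 − £619.16| = £335.54 ≈ £336

£336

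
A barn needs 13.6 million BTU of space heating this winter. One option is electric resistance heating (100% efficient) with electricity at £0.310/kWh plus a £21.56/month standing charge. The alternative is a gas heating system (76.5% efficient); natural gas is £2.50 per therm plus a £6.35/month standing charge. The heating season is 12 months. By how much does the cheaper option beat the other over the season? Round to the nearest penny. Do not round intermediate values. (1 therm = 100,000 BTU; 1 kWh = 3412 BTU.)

£973.71

Heat load = 13.6 × 10⁶ BTU = 13,600,000 BTU
Gas: input = 13,600,000 / 0.765 = 17,777,778 BTU = 177.8 therm → 177.8 × £2.50 = £444.44; + 12 × £6.35 standing = £520.64
Electric: 13,600,000 BTU / 3412 = 3,986 kWh → × £0.310 = £1,235.64; + 12 × £21.56 standing = £1,494.36
Difference = |£520.64 − £1,494.36| = £973.71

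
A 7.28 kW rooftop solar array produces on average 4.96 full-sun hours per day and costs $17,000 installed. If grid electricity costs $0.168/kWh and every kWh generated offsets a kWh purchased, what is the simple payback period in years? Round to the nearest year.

Daily generation = 7.28 kW × 4.96 h = 36.11 kWh
Annual generation = 36.11 × 365 = 13180 kWh
Annual savings = 13180 × $0.168 = $2,214.19
Payback = $17,000 / $2,214.19 = 7.68 years

8 years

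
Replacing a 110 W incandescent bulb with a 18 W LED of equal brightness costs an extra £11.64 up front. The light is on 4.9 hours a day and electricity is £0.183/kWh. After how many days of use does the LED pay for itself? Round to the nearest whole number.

141 days

Power saved = 110 − 18 = 92 W
Daily energy saved = 92 W × 4.9 h = 450.8 Wh = 0.4508 kWh
Daily savings = 0.4508 × £0.183 = £0.0825
Payback = £11.64 / £0.0825 per day = 141.1 days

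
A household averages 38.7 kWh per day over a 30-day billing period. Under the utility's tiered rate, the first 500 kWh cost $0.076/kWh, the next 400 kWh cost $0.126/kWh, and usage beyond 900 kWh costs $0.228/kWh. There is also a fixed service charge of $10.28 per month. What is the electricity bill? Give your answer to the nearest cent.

Usage = 38.7 kWh/day × 30 days = 1161 kWh
First 500 kWh × $0.076 = $38.00
Next 400 kWh × $0.126 = $50.40
Remaining 261 kWh × $0.228 = $59.51
Energy charge = $147.91; + service $10.28 = $158.19

$158.19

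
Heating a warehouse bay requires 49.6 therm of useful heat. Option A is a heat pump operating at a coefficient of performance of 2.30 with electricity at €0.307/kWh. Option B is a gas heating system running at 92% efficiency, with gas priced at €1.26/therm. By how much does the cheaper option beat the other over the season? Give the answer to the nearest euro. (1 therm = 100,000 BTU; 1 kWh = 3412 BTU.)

€126

Heat load = 49.6 therm × 100,000 = 4,960,000 BTU
Gas: input = 4,960,000 / 0.92 = 5,391,304 BTU = 53.91 therm → 53.91 × €1.26 = €67.93
Heat pump: 4,960,000 BTU / 3412 = 1,454 kWh heat; / 2.30 = 632 kWh in → × €0.307 = €194.04
Difference = |€67.93 − €194.04| = €126.11 ≈ €126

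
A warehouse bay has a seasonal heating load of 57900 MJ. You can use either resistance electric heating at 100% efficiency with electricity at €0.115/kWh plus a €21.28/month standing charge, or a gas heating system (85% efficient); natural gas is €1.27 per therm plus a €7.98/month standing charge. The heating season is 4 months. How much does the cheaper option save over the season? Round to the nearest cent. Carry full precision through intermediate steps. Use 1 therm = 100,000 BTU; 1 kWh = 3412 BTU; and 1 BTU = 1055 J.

Heat load = 57900 MJ = 57,900,000,000 J / 1055 = 54,881,517 BTU
Gas: input = 54,881,517 / 0.85 = 64,566,490 BTU = 645.7 therm → 645.7 × €1.27 = €819.99; + 4 × €7.98 standing = €851.91
Electric: 54,881,517 BTU / 3412 = 16,080 kWh → × €0.115 = €1,849.76; + 4 × €21.28 standing = €1,934.88
Difference = |€851.91 − €1,934.88| = €1,082.96

€1082.96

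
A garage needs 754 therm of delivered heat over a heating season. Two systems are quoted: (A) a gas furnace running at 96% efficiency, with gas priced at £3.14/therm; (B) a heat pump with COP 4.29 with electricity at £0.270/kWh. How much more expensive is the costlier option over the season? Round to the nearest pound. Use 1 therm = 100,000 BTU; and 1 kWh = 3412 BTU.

£1075

Heat load = 754 therm × 100,000 = 75,400,000 BTU
Gas: input = 75,400,000 / 0.96 = 78,541,667 BTU = 785.4 therm → 785.4 × £3.14 = £2,466.21
Heat pump: 75,400,000 BTU / 3412 = 22,100 kWh heat; / 4.29 = 5,151 kWh in → × £0.270 = £1,390.81
Difference = |£2,466.21 − £1,390.81| = £1,075.40 ≈ £1075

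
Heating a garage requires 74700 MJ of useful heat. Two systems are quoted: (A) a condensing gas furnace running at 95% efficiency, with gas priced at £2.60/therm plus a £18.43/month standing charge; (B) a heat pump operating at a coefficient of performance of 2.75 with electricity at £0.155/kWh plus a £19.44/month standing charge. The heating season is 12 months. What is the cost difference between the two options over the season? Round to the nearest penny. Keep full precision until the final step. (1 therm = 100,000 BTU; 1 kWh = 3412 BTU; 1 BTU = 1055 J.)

£756.06

Heat load = 74700 MJ = 74,700,000,000 J / 1055 = 70,805,687 BTU
Gas: input = 70,805,687 / 0.95 = 74,532,302 BTU = 745.3 therm → 745.3 × £2.60 = £1,937.84; + 12 × £18.43 standing = £2,159.00
Heat pump: 70,805,687 BTU / 3412 = 20,750 kWh heat; / 2.75 = 7,546 kWh in → × £0.155 = £1,169.66; + 12 × £19.44 standing = £1,402.94
Difference = |£2,159.00 − £1,402.94| = £756.06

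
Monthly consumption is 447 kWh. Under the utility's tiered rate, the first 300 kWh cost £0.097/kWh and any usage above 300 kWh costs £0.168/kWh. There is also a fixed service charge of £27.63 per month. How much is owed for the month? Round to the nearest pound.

£81

First 300 kWh × £0.097 = £29.10
Remaining 147 kWh × £0.168 = £24.70
Energy charge = £53.80; + service £27.63 = £81.43 ≈ £81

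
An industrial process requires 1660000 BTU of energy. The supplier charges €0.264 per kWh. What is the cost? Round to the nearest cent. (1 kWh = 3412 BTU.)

€128.44

1660000 BTU × (0.00029308 kWh/BTU) = 486.5 kWh
Cost = 486.5 kWh × €0.264/kWh = €128.44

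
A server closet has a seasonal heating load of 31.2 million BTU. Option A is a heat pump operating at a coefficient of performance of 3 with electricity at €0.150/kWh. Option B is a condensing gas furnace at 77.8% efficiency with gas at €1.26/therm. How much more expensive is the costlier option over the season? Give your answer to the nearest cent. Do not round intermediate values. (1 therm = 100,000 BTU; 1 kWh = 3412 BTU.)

Heat load = 31.2 × 10⁶ BTU = 31,200,000 BTU
Gas: input = 31,200,000 / 0.778 = 40,102,828 BTU = 401 therm → 401 × €1.26 = €505.30
Heat pump: 31,200,000 BTU / 3412 = 9,144 kWh heat; / 3 = 3,048 kWh in → × €0.150 = €457.21
Difference = |€505.30 − €457.21| = €48.09

€48.09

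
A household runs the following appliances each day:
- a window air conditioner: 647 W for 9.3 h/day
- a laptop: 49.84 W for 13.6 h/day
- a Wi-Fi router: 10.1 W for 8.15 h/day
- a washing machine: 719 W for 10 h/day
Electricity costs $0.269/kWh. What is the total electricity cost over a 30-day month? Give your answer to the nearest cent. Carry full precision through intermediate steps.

$112.72

window air conditioner: 647 W × 9.3 h × 30 d = 180,513 Wh = 180.5 kWh
laptop: 49.84 W × 13.6 h × 30 d = 20,335 Wh = 20.33 kWh
Wi-Fi router: 10.1 W × 8.15 h × 30 d = 2,469 Wh = 2.469 kWh
washing machine: 719 W × 10 h × 30 d = 215,700 Wh = 215.7 kWh
Total energy = 180.5 + 20.33 + 2.469 + 215.7 = 419 kWh
Cost = 419 kWh × $0.269 = $112.72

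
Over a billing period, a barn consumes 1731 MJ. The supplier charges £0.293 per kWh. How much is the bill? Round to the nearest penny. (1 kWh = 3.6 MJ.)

1731 MJ × (0.27778 kWh/MJ) = 480.8 kWh
Cost = 480.8 kWh × £0.293/kWh = £140.88

£140.88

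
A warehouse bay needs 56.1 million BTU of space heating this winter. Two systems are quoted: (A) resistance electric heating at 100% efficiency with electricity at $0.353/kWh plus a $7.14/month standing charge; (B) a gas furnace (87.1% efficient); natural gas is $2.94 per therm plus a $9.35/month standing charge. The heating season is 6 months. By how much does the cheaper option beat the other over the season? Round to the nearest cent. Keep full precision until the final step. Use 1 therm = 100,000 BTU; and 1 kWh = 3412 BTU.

$3897.14

Heat load = 56.1 × 10⁶ BTU = 56,100,000 BTU
Gas: input = 56,100,000 / 0.871 = 64,408,726 BTU = 644.1 therm → 644.1 × $2.94 = $1,893.62; + 6 × $9.35 standing = $1,949.72
Electric: 56,100,000 BTU / 3412 = 16,440 kWh → × $0.353 = $5,804.02; + 6 × $7.14 standing = $5,846.86
Difference = |$1,949.72 − $5,846.86| = $3,897.14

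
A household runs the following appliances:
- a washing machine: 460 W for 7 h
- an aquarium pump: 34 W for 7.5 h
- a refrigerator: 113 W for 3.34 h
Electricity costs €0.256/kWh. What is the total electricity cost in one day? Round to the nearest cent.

€0.99

washing machine: 460 W × 7 h = 3,220 Wh = 3.22 kWh
aquarium pump: 34 W × 7.5 h = 255 Wh = 0.255 kWh
refrigerator: 113 W × 3.34 h = 377 Wh = 0.3774 kWh
Total energy = 3.22 + 0.255 + 0.3774 = 3.852 kWh
Cost = 3.852 kWh × €0.256 = €0.99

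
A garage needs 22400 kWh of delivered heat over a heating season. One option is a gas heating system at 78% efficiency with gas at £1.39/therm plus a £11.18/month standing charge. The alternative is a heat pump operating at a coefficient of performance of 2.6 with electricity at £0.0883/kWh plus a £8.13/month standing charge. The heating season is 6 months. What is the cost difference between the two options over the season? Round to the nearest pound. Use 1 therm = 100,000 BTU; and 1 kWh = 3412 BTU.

Heat load = 22400 kWh × 3412 = 76,428,800 BTU
Gas: input = 76,428,800 / 0.78 = 97,985,641 BTU = 979.9 therm → 979.9 × £1.39 = £1,362.00; + 6 × £11.18 standing = £1,429.08
Heat pump: 76,428,800 BTU / 3412 = 22,400 kWh heat; / 2.6 = 8,615 kWh in → × £0.0883 = £760.74; + 6 × £8.13 standing = £809.52
Difference = |£1,429.08 − £809.52| = £619.56 ≈ £620

£620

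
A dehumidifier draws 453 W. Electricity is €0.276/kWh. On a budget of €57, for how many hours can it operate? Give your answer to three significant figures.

Energy budget = €57 / €0.276 per kWh = 206.5 kWh = 206,522 Wh
Runtime = 206,522 Wh / 453 W = 455.9 h

456 h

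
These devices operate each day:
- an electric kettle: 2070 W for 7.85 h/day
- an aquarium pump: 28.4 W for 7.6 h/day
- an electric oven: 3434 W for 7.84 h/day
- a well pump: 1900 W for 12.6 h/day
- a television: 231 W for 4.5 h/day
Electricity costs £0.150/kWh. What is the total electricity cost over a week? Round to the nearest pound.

electric kettle: 2070 W × 7.85 h × 7 d = 113,746 Wh = 113.7 kWh
aquarium pump: 28.4 W × 7.6 h × 7 d = 1,511 Wh = 1.511 kWh
electric oven: 3434 W × 7.84 h × 7 d = 188,458 Wh = 188.5 kWh
well pump: 1900 W × 12.6 h × 7 d = 167,580 Wh = 167.6 kWh
television: 231 W × 4.5 h × 7 d = 7,276 Wh = 7.277 kWh
Total energy = 113.7 + 1.511 + 188.5 + 167.6 + 7.277 = 478.6 kWh
Cost = 478.6 kWh × £0.150 = £71.79 ≈ £72

£72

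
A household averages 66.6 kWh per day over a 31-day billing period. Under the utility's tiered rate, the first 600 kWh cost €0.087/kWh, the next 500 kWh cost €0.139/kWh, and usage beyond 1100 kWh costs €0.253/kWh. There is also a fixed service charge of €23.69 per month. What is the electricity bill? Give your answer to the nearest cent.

€389.43

Usage = 66.6 kWh/day × 31 days = 2064.6 kWh
First 600 kWh × €0.087 = €52.20
Next 500 kWh × €0.139 = €69.50
Remaining 964.6 kWh × €0.253 = €244.04
Energy charge = €365.74; + service €23.69 = €389.43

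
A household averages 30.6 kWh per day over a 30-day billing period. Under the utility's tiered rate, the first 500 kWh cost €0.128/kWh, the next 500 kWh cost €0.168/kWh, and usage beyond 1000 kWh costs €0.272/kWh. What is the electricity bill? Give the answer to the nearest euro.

€134

Usage = 30.6 kWh/day × 30 days = 918 kWh
First 500 kWh × €0.128 = €64.00
Next 418 kWh × €0.168 = €70.22
Remaining tier: 0 kWh (not reached)
Total = €134.22 ≈ €134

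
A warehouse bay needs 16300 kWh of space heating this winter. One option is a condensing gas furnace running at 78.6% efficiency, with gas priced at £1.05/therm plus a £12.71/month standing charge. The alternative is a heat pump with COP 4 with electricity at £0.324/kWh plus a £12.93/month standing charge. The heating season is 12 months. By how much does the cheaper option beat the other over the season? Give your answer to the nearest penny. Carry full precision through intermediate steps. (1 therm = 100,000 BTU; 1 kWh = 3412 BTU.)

Heat load = 16300 kWh × 3412 = 55,615,600 BTU
Gas: input = 55,615,600 / 0.786 = 70,757,761 BTU = 707.6 therm → 707.6 × £1.05 = £742.96; + 12 × £12.71 standing = £895.48
Heat pump: 55,615,600 BTU / 3412 = 16,300 kWh heat; / 4 = 4,075 kWh in → × £0.324 = £1,320.30; + 12 × £12.93 standing = £1,475.46
Difference = |£895.48 − £1,475.46| = £579.98

£579.98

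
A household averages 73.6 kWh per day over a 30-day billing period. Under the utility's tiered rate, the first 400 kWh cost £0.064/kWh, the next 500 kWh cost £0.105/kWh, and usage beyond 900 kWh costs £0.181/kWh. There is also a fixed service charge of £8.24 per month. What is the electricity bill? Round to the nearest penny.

£323.09

Usage = 73.6 kWh/day × 30 days = 2208 kWh
First 400 kWh × £0.064 = £25.60
Next 500 kWh × £0.105 = £52.50
Remaining 1308 kWh × £0.181 = £236.75
Energy charge = £314.85; + service £8.24 = £323.09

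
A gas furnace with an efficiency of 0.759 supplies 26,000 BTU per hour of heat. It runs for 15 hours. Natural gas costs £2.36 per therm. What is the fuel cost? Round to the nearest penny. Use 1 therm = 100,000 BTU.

Heat delivered = 26,000 BTU/h × 15 h = 390,000 BTU
Gas input = 390,000 / 0.759 = 513,834 BTU
= 513,834 / 100,000 = 5.138 therm
Cost = 5.138 × £2.36/therm = £12.13

£12.13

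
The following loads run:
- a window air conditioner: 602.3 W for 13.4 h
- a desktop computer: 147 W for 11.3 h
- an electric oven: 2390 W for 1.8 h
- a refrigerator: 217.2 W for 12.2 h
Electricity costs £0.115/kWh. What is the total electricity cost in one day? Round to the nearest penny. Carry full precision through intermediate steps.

window air conditioner: 602.3 W × 13.4 h = 8,071 Wh = 8.071 kWh
desktop computer: 147 W × 11.3 h = 1,661 Wh = 1.661 kWh
electric oven: 2390 W × 1.8 h = 4,302 Wh = 4.302 kWh
refrigerator: 217.2 W × 12.2 h = 2,650 Wh = 2.65 kWh
Total energy = 8.071 + 1.661 + 4.302 + 2.65 = 16.68 kWh
Cost = 16.68 kWh × £0.115 = £1.92

£1.92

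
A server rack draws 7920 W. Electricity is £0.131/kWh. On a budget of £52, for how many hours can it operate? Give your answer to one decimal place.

Energy budget = £52 / £0.131 per kWh = 396.9 kWh = 396,947 Wh
Runtime = 396,947 Wh / 7920 W = 50.12 h

50.1 h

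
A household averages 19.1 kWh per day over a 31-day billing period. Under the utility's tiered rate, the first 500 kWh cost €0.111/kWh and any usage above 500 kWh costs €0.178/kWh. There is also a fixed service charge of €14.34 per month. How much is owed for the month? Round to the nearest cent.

€86.23

Usage = 19.1 kWh/day × 31 days = 592.1 kWh
First 500 kWh × €0.111 = €55.50
Remaining 92.1 kWh × €0.178 = €16.39
Energy charge = €71.89; + service €14.34 = €86.23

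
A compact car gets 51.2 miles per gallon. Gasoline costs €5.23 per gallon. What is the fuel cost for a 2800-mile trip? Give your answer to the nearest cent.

€286.02

Fuel = 2800 mi / 51.2 mpg = 54.69 gal
Cost = 54.69 gal × €5.23/gal = €286.02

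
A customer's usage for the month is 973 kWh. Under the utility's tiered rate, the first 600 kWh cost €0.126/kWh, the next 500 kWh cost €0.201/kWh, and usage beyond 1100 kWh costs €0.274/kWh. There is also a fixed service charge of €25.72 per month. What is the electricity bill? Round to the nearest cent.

First 600 kWh × €0.126 = €75.60
Next 373 kWh × €0.201 = €74.97
Remaining tier: 0 kWh (not reached)
Energy charge = €150.57; + service €25.72 = €176.29

€176.29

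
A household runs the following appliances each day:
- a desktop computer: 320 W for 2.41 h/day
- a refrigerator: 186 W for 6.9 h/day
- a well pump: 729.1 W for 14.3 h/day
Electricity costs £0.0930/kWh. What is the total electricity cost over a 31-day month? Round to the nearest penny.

desktop computer: 320 W × 2.41 h × 31 d = 23,907 Wh = 23.91 kWh
refrigerator: 186 W × 6.9 h × 31 d = 39,785 Wh = 39.79 kWh
well pump: 729.1 W × 14.3 h × 31 d = 323,210 Wh = 323.2 kWh
Total energy = 23.91 + 39.79 + 323.2 = 386.9 kWh
Cost = 386.9 kWh × £0.0930 = £35.98

£35.98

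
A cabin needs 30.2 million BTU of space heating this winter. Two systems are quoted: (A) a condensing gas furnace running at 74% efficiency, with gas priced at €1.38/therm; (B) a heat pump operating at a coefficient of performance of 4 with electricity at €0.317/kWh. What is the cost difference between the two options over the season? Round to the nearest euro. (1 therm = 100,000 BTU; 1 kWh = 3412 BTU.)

Heat load = 30.2 × 10⁶ BTU = 30,200,000 BTU
Gas: input = 30,200,000 / 0.74 = 40,810,811 BTU = 408.1 therm → 408.1 × €1.38 = €563.19
Heat pump: 30,200,000 BTU / 3412 = 8,851 kWh heat; / 4 = 2,213 kWh in → × €0.317 = €701.45
Difference = |€563.19 − €701.45| = €138.26 ≈ €138

€138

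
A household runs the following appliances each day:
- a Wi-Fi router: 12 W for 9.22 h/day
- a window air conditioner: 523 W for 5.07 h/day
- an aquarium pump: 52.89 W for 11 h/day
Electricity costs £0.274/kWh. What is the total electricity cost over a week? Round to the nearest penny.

Wi-Fi router: 12 W × 9.22 h × 7 d = 774 Wh = 0.7745 kWh
window air conditioner: 523 W × 5.07 h × 7 d = 18,561 Wh = 18.56 kWh
aquarium pump: 52.89 W × 11 h × 7 d = 4,073 Wh = 4.073 kWh
Total energy = 0.7745 + 18.56 + 4.073 = 23.41 kWh
Cost = 23.41 kWh × £0.274 = £6.41

£6.41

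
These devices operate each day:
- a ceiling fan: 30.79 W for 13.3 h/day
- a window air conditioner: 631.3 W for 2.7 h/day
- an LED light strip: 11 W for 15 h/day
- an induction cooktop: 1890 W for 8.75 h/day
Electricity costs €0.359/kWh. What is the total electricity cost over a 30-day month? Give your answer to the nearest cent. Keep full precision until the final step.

ceiling fan: 30.79 W × 13.3 h × 30 d = 12,285 Wh = 12.29 kWh
window air conditioner: 631.3 W × 2.7 h × 30 d = 51,135 Wh = 51.14 kWh
LED light strip: 11 W × 15 h × 30 d = 4,950 Wh = 4.95 kWh
induction cooktop: 1890 W × 8.75 h × 30 d = 496,125 Wh = 496.1 kWh
Total energy = 12.29 + 51.14 + 4.95 + 496.1 = 564.5 kWh
Cost = 564.5 kWh × €0.359 = €202.65

€202.65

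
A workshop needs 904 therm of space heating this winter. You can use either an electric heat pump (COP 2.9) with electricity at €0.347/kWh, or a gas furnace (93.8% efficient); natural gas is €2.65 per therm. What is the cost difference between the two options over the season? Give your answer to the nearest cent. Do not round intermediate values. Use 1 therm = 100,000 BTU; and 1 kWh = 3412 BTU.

Heat load = 904 therm × 100,000 = 90,400,000 BTU
Gas: input = 90,400,000 / 0.938 = 96,375,267 BTU = 963.8 therm → 963.8 × €2.65 = €2,553.94
Heat pump: 90,400,000 BTU / 3412 = 26,490 kWh heat; / 2.9 = 9,136 kWh in → × €0.347 = €3,170.23
Difference = |€2,553.94 − €3,170.23| = €616.29

€616.29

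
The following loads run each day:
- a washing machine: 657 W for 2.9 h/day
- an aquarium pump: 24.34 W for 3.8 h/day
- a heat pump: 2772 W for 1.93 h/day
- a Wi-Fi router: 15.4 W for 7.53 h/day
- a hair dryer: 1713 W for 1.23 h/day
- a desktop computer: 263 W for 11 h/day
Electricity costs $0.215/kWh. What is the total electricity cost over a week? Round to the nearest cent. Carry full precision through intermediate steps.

$18.76

washing machine: 657 W × 2.9 h × 7 d = 13,337 Wh = 13.34 kWh
aquarium pump: 24.34 W × 3.8 h × 7 d = 647 Wh = 0.6474 kWh
heat pump: 2772 W × 1.93 h × 7 d = 37,450 Wh = 37.45 kWh
Wi-Fi router: 15.4 W × 7.53 h × 7 d = 812 Wh = 0.8117 kWh
hair dryer: 1713 W × 1.23 h × 7 d = 14,749 Wh = 14.75 kWh
desktop computer: 263 W × 11 h × 7 d = 20,251 Wh = 20.25 kWh
Total energy = 13.34 + 0.6474 + 37.45 + 0.8117 + 14.75 + 20.25 = 87.25 kWh
Cost = 87.25 kWh × $0.215 = $18.76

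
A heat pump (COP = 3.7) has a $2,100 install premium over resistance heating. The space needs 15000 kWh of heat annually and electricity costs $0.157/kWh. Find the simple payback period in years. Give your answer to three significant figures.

Resistance: 15000 kWh × $0.157 = $2,355.00/yr
Heat pump: 15000 / 3.7 = 4054 kWh in → × $0.157 = $636.49/yr
Annual savings = $1,718.51
Payback = $2,100 / $1,718.51 = 1.22 years

1.22 years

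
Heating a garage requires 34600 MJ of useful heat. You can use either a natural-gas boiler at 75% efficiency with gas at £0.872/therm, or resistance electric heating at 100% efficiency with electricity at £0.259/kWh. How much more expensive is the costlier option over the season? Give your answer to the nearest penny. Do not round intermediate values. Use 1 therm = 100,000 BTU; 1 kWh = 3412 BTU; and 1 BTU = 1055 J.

Heat load = 34600 MJ = 34,600,000,000 J / 1055 = 32,796,209 BTU
Gas: input = 32,796,209 / 0.75 = 43,728,278 BTU = 437.3 therm → 437.3 × £0.872 = £381.31
Electric: 32,796,209 BTU / 3412 = 9,612 kWh → × £0.259 = £2,489.51
Difference = |£381.31 − £2,489.51| = £2,108.20

£2108.20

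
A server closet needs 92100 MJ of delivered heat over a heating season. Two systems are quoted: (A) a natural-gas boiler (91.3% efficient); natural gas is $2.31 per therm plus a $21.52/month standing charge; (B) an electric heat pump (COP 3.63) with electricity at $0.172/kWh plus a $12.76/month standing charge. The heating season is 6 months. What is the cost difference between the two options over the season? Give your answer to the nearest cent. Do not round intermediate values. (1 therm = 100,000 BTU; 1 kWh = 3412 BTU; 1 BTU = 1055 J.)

Heat load = 92100 MJ = 92,100,000,000 J / 1055 = 87,298,578 BTU
Gas: input = 87,298,578 / 0.913 = 95,617,282 BTU = 956.2 therm → 956.2 × $2.31 = $2,208.76; + 6 × $21.52 standing = $2,337.88
Heat pump: 87,298,578 BTU / 3412 = 25,590 kWh heat; / 3.63 = 7,048 kWh in → × $0.172 = $1,212.33; + 6 × $12.76 standing = $1,288.89
Difference = |$2,337.88 − $1,288.89| = $1,048.99

$1048.99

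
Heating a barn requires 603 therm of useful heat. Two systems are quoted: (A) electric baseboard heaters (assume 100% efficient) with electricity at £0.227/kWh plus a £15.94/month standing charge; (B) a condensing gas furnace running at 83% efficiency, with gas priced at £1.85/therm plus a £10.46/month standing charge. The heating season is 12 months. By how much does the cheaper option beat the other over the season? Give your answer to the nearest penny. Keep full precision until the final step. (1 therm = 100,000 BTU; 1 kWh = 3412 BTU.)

Heat load = 603 therm × 100,000 = 60,300,000 BTU
Gas: input = 60,300,000 / 0.83 = 72,650,602 BTU = 726.5 therm → 726.5 × £1.85 = £1,344.04; + 12 × £10.46 standing = £1,469.56
Electric: 60,300,000 BTU / 3412 = 17,670 kWh → × £0.227 = £4,011.75; + 12 × £15.94 standing = £4,203.03
Difference = |£1,469.56 − £4,203.03| = £2,733.48

£2733.48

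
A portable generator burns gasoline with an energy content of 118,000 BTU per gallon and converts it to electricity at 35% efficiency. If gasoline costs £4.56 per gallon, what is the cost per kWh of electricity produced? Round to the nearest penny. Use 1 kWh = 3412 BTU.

£0.38

Electrical output per gallon = 118,000 BTU × 0.35 / 3412 BTU/kWh = 12.1 kWh
Cost per kWh = £4.56 / 12.1 kWh = £0.377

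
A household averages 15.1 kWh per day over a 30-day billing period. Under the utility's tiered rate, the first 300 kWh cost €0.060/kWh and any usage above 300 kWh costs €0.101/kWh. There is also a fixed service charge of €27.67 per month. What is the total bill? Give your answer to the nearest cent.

€61.12

Usage = 15.1 kWh/day × 30 days = 453 kWh
First 300 kWh × €0.060 = €18.00
Remaining 153 kWh × €0.101 = €15.45
Energy charge = €33.45; + service €27.67 = €61.12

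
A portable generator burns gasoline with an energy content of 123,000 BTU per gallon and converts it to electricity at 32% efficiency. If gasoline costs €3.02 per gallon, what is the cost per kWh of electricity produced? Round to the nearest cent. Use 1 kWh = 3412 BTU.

Electrical output per gallon = 123,000 BTU × 0.32 / 3412 BTU/kWh = 11.54 kWh
Cost per kWh = €3.02 / 11.54 kWh = €0.262

€0.26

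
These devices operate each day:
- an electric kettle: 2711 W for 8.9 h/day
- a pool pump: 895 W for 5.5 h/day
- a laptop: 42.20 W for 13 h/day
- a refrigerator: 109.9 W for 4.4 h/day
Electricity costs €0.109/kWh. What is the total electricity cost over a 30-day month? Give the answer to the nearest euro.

€98

electric kettle: 2711 W × 8.9 h × 30 d = 723,837 Wh = 723.8 kWh
pool pump: 895 W × 5.5 h × 30 d = 147,675 Wh = 147.7 kWh
laptop: 42.20 W × 13 h × 30 d = 16,458 Wh = 16.46 kWh
refrigerator: 109.9 W × 4.4 h × 30 d = 14,507 Wh = 14.51 kWh
Total energy = 723.8 + 147.7 + 16.46 + 14.51 = 902.5 kWh
Cost = 902.5 kWh × €0.109 = €98.37 ≈ €98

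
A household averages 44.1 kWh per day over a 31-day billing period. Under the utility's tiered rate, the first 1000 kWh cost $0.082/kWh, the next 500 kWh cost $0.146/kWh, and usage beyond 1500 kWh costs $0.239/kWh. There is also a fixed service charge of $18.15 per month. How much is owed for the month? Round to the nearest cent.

$153.75

Usage = 44.1 kWh/day × 31 days = 1367.1 kWh
First 1000 kWh × $0.082 = $82.00
Next 367.1 kWh × $0.146 = $53.60
Remaining tier: 0 kWh (not reached)
Energy charge = $135.60; + service $18.15 = $153.75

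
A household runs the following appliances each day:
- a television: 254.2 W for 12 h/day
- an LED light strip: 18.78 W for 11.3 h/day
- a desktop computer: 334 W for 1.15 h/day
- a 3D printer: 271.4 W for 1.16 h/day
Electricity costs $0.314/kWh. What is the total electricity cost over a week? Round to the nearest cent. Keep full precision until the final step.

$8.71

television: 254.2 W × 12 h × 7 d = 21,353 Wh = 21.35 kWh
LED light strip: 18.78 W × 11.3 h × 7 d = 1,485 Wh = 1.485 kWh
desktop computer: 334 W × 1.15 h × 7 d = 2,689 Wh = 2.689 kWh
3D printer: 271.4 W × 1.16 h × 7 d = 2,204 Wh = 2.204 kWh
Total energy = 21.35 + 1.485 + 2.689 + 2.204 = 27.73 kWh
Cost = 27.73 kWh × $0.314 = $8.71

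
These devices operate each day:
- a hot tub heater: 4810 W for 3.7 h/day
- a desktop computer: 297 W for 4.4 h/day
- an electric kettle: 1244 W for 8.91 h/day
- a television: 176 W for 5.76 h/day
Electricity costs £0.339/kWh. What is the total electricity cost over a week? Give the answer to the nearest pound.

hot tub heater: 4810 W × 3.7 h × 7 d = 124,579 Wh = 124.6 kWh
desktop computer: 297 W × 4.4 h × 7 d = 9,148 Wh = 9.148 kWh
electric kettle: 1244 W × 8.91 h × 7 d = 77,588 Wh = 77.59 kWh
television: 176 W × 5.76 h × 7 d = 7,096 Wh = 7.096 kWh
Total energy = 124.6 + 9.148 + 77.59 + 7.096 = 218.4 kWh
Cost = 218.4 kWh × £0.339 = £74.04 ≈ £74

£74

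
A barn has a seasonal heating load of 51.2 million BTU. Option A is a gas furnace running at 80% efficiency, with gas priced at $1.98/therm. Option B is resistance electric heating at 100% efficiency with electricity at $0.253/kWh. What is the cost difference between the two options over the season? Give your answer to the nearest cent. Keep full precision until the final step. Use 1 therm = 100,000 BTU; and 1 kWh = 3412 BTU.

$2529.28

Heat load = 51.2 × 10⁶ BTU = 51,200,000 BTU
Gas: input = 51,200,000 / 0.80 = 64,000,000 BTU = 640 therm → 640 × $1.98 = $1,267.20
Electric: 51,200,000 BTU / 3412 = 15,010 kWh → × $0.253 = $3,796.48
Difference = |$1,267.20 − $3,796.48| = $2,529.28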